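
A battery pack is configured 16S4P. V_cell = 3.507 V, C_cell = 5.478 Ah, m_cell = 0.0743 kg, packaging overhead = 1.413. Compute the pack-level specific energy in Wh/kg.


Step 1: V_pack = 16 * 3.507 = 56.112 V
Step 2: C_pack = 4 * 5.478 = 21.912 Ah
Step 3: E_pack = V_pack * C_pack = 56.112 * 21.912 = 1229.5 Wh
Step 4: m_pack = 16 * 4 * 0.0743 * 1.413 = 6.7191 kg
Step 5: ED = E_pack / m_pack = 1229.5 / 6.7191 = 183.0 Wh/kg

183.0 Wh/kg


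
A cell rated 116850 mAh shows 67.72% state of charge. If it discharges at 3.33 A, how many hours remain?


Convert: C_total = 116850 mAh = 116.85 Ah
Step 1: remaining = SOC/100 * C_total = 67.72/100 * 116.85 = 79.131 Ah
Step 2: t = remaining / I = 79.131 / 3.33 = 23.76 hr

23.76 hr


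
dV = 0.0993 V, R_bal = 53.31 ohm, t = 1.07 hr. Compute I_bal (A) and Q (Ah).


I_bal = dV / R = 0.0993 / 53.31 = 0.0018627 A
Q = I_bal * t = 0.0018627 * 1.07 = 0.001993 Ah

I=0.0018627 A, Q=0.001993 Ah


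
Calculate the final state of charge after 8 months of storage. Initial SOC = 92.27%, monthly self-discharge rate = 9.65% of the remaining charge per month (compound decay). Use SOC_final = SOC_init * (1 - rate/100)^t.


decay = (1 - 9.65/100)^8 = 0.44404
SOC_final = 92.27 * 0.44404 = 40.97%

40.97%


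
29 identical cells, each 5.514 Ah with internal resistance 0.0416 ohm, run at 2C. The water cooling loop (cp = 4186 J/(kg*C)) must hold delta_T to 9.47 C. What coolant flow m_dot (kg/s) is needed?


Step 1: I = 2 * 5.514 = 11.028 A
Step 2: Q_cell = I^2 * R = 11.028^2 * 0.0416 = 5.0593 W
Step 3: Q_total = 29 * 5.0593 = 146.72 W
Step 4: m_dot = Q_total / (cp * dT) = 146.72 / (4186 * 9.47) = 0.003701 kg/s

0.003701 kg/s


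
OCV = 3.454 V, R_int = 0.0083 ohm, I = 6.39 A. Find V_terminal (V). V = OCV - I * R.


V = OCV - I*R = 3.454 - 6.39 * 0.0083 = 3.401 V

3.401 V


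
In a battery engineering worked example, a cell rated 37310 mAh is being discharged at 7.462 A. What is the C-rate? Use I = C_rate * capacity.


Convert: capacity = 37310 mAh = 37.31 Ah
C_rate = I / capacity = 7.462 / 37.31 = 0.2C

0.2C


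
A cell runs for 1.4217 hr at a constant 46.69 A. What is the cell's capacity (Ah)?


C = I * t = 46.69 * 1.4217 = 66.38 Ah

66.38 Ah


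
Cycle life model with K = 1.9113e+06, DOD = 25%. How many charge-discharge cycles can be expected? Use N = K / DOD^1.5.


DOD^1.5 = 125
N = K / DOD^1.5 = 1.9113e+06 / 125 = 15290

15290 cycles


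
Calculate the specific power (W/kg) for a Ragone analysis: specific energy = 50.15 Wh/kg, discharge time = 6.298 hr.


Specific power = 50.15 Wh/kg / 6.298 hr = 7.963 W/kg

7.963 W/kg


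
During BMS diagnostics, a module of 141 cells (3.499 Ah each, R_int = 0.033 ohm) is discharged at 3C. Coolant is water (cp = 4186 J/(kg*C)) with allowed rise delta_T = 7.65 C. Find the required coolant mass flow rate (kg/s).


Step 1: I = 3 * 3.499 = 10.497 A
Step 2: Q_cell = I^2 * R = 10.497^2 * 0.033 = 3.6362 W
Step 3: Q_total = 141 * 3.6362 = 512.7 W
Step 4: m_dot = Q_total / (cp * dT) = 512.7 / (4186 * 7.65) = 0.01601 kg/s

0.01601 kg/s


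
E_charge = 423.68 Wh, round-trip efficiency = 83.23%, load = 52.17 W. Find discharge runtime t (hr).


Step 1: E_discharge = eta/100 * E_charge = 83.23/100 * 423.68 = 352.63 Wh
Step 2: t = E_discharge / P = 352.63 / 52.17 = 6.759 hr

6.759 hr


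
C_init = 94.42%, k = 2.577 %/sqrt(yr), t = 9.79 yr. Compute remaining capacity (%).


Step 1: sqrt(9.79 yr) = 3.1289
Step 2: drop = 2.577 * 3.1289 = 8.0632
Step 3: C_final = 94.42 - 8.0632 = 86.36%

86.36%


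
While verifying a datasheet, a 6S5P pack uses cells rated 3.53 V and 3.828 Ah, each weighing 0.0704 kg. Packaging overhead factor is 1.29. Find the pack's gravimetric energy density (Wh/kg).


Step 1: V_pack = 6 * 3.53 = 21.18 V
Step 2: C_pack = 5 * 3.828 = 19.14 Ah
Step 3: E_pack = V_pack * C_pack = 21.18 * 19.14 = 405.39 Wh
Step 4: m_pack = 6 * 5 * 0.0704 * 1.29 = 2.7245 kg
Step 5: ED = E_pack / m_pack = 405.39 / 2.7245 = 148.8 Wh/kg

148.8 Wh/kg


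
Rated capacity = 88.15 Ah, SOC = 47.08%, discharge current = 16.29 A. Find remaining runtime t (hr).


Step 1: remaining = SOC/100 * C_total = 47.08/100 * 88.15 = 41.501 Ah
Step 2: t = remaining / I = 41.501 / 16.29 = 2.548 hr

2.548 hr


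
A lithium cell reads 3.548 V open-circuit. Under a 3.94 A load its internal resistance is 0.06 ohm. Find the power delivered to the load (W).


Step 1: V_terminal = OCV - I*R = 3.548 - 3.94 * 0.06 = 3.3116 V
Step 2: P_out = V_terminal * I = 3.3116 * 3.94 = 13.05 W

13.05 W


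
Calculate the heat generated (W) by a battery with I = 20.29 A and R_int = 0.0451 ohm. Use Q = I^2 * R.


I^2 = 411.68
Q = 411.68 * 0.0451 = 18.57 W

18.57 W


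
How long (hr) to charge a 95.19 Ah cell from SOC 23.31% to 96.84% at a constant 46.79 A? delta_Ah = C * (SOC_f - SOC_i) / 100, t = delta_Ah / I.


delta_Ah = 95.19 * (96.84 - 23.31) / 100 = 69.993 Ah
t = delta_Ah / I = 69.993 / 46.79 = 1.496 hr

1.496 hr


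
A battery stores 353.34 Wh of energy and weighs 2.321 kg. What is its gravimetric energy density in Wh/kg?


ED = E / m = 353.34 / 2.321 = 152.2 Wh/kg

152.2 Wh/kg


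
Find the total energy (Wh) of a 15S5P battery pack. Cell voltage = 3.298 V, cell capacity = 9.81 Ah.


E = Ns * Vcell * Np * Ccell = 15 * 3.298 * 5 * 9.81 = 2427 Wh

2427 Wh


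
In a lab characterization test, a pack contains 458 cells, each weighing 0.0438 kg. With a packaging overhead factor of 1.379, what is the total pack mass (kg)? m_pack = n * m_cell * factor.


Cell mass sum = 458 * 0.0438 = 20.06 kg
With overhead 1.379: m_pack = 20.06 * 1.379 = 27.66 kg

27.66 kg


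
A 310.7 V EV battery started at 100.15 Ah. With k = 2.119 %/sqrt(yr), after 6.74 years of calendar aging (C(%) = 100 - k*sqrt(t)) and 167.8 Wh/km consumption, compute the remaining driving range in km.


Step 1: capacity retention = 100 - 2.119 * sqrt(6.74) = 100 - 2.119 * 2.5962 = 94.499%
Step 2: C_now = 100.15 * 94.499/100 = 94.641 Ah
Step 3: E_pack = V * C_now = 310.7 * 94.641 = 29405 Wh
Step 4: range = E_pack / consumption = 29405 / 167.8 = 175.2 km

175.2 km


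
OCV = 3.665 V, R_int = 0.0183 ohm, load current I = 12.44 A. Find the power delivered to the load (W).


Step 1: V_terminal = OCV - I*R = 3.665 - 12.44 * 0.0183 = 3.4373 V
Step 2: P_out = V_terminal * I = 3.4373 * 12.44 = 42.76 W

42.76 W


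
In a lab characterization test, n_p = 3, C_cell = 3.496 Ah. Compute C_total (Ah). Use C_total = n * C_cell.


C_total = 3 * 3.496 = 10.488 Ah

10.488 Ah


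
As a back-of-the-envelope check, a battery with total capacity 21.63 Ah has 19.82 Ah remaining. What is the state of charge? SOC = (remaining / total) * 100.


SOC = (remaining / total) * 100 = (19.82 / 21.63) * 100 = 91.63%

91.63%


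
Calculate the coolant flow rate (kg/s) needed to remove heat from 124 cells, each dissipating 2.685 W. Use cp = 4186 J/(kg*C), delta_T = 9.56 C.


Q_total = 124 * 2.685 = 332.94 W
m_dot = Q_total / (cp * dT) = 332.94 / (4186 * 9.56) = 0.008320 kg/s

0.008320 kg/s


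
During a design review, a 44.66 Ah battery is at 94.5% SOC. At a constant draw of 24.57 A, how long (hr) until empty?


Step 1: remaining = SOC/100 * C_total = 94.5/100 * 44.66 = 42.204 Ah
Step 2: t = remaining / I = 42.204 / 24.57 = 1.718 hr

1.718 hr


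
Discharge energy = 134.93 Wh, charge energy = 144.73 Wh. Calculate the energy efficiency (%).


eta_e = E_dis / E_chg * 100 = 134.93 / 144.73 * 100 = 93.23%

93.23%


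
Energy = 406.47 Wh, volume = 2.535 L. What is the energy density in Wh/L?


Volumetric ED = 406.47 Wh / 2.535 L = 160.3 Wh/L

160.3 Wh/L


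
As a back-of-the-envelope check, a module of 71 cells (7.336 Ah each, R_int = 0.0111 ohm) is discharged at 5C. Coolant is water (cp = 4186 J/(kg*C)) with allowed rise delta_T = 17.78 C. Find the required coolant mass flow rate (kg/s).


Step 1: I = 5 * 7.336 = 36.68 A
Step 2: Q_cell = I^2 * R = 36.68^2 * 0.0111 = 14.934 W
Step 3: Q_total = 71 * 14.934 = 1060.3 W
Step 4: m_dot = Q_total / (cp * dT) = 1060.3 / (4186 * 17.78) = 0.01425 kg/s

0.01425 kg/s


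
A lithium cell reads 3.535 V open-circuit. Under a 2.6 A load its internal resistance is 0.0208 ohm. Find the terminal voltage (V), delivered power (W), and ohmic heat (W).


Step 1: V_terminal = OCV - I*R = 3.535 - 2.6 * 0.0208 = 3.4809 V
Step 2: P_out = V_terminal * I = 3.4809 * 2.6 = 9.050 W
Step 3: Q = I^2 * R = 2.6^2 * 0.0208 = 0.1406 W

V=3.4809 V, P=9.050 W, Q=0.1406 W


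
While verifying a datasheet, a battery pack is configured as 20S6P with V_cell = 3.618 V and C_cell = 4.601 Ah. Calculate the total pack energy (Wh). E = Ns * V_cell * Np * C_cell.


E = Ns * Vcell * Np * Ccell = 20 * 3.618 * 6 * 4.601 = 1998 Wh

1998 Wh


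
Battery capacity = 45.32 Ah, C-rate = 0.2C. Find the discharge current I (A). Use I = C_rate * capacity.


I = C_rate * capacity = 0.2 * 45.32 = 9.064 A

9.064 A


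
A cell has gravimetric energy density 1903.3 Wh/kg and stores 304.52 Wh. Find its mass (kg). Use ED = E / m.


m = E / ED = 304.52 / 1903.3 = 0.1600 kg

0.1600 kg


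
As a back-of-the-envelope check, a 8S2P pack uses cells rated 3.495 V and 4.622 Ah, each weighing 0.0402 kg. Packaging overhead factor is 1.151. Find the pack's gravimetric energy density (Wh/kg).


Step 1: V_pack = 8 * 3.495 = 27.96 V
Step 2: C_pack = 2 * 4.622 = 9.244 Ah
Step 3: E_pack = V_pack * C_pack = 27.96 * 9.244 = 258.46 Wh
Step 4: m_pack = 8 * 2 * 0.0402 * 1.151 = 0.74032 kg
Step 5: ED = E_pack / m_pack = 258.46 / 0.74032 = 349.1 Wh/kg

349.1 Wh/kg


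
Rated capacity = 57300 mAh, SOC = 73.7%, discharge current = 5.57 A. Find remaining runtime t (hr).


Convert: C_total = 57300 mAh = 57.3 Ah
Step 1: remaining = SOC/100 * C_total = 73.7/100 * 57.3 = 42.23 Ah
Step 2: t = remaining / I = 42.23 / 5.57 = 7.582 hr

7.582 hr


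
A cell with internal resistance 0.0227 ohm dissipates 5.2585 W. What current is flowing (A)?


I = sqrt(Q / R) = sqrt(5.2585 / 0.0227) = sqrt(231.65) = 15.22 A

15.22 A


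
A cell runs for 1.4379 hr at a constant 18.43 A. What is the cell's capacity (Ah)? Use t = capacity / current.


C = I * t = 18.43 * 1.4379 = 26.50 Ah

26.50 Ah


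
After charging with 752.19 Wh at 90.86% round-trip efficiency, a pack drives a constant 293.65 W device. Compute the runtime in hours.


Step 1: E_discharge = eta/100 * E_charge = 90.86/100 * 752.19 = 683.44 Wh
Step 2: t = E_discharge / P = 683.44 / 293.65 = 2.327 hr

2.327 hr


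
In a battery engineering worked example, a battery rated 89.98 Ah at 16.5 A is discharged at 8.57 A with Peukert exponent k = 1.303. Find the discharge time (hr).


Step 1: t_rated = C / I_rated = 89.98 / 16.5 = 5.4533 hr
Step 2: ratio = 16.5 / 8.57 = 1.9253
Step 3: ratio^k = 1.9253^1.303 = 2.348
Step 4: t = t_rated * ratio^k = 5.4533 * 2.348 = 12.80 hr

12.80 hr


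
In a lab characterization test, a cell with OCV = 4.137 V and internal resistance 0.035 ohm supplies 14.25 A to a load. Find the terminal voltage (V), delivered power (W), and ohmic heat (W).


Step 1: V_terminal = OCV - I*R = 4.137 - 14.25 * 0.035 = 3.6383 V
Step 2: P_out = V_terminal * I = 3.6383 * 14.25 = 51.85 W
Step 3: Q = I^2 * R = 14.25^2 * 0.035 = 7.107 W

V=3.6383 V, P=51.85 W, Q=7.107 W


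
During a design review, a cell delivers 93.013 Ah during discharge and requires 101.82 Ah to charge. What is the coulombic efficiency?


Coulombic efficiency = 93.013/101.82 * 100% = 91.35%

91.35%


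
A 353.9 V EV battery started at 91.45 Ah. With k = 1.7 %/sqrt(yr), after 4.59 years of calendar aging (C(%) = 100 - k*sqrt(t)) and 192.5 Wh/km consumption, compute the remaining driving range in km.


Step 1: capacity retention = 100 - 1.7 * sqrt(4.59) = 100 - 1.7 * 2.1424 = 96.358%
Step 2: C_now = 91.45 * 96.358/100 = 88.119 Ah
Step 3: E_pack = V * C_now = 353.9 * 88.119 = 31185 Wh
Step 4: range = E_pack / consumption = 31185 / 192.5 = 162.0 km

162.0 km


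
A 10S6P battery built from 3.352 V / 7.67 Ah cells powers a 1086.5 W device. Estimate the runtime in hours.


Step 1: E_pack = Ns * V_cell * Np * C_cell = 10 * 3.352 * 6 * 7.67 = 1542.6 Wh
Step 2: t = E_pack / P = 1542.6 / 1086.5 = 1.420 hr

1.420 hr


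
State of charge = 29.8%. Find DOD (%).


Complement of SOC: DOD = 100% - 29.8% = 70.2%

70.2%


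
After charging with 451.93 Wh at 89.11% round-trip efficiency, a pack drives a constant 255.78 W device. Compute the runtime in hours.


Step 1: E_discharge = eta/100 * E_charge = 89.11/100 * 451.93 = 402.71 Wh
Step 2: t = E_discharge / P = 402.71 / 255.78 = 1.574 hr

1.574 hr


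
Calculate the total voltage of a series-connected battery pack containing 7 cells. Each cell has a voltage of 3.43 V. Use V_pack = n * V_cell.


V_pack = n * V_cell = 7 * 3.43 = 24.01 V

24.01 V


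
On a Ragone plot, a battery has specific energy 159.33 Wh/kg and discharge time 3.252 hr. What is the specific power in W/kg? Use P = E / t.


Specific power = 159.33 Wh/kg / 3.252 hr = 48.99 W/kg

48.99 W/kg


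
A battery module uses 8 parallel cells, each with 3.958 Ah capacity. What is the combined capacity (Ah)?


C_total = 8 * 3.958 = 31.664 Ah

31.664 Ah


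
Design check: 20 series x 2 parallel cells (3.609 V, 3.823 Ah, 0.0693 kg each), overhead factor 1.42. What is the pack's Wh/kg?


Step 1: V_pack = 20 * 3.609 = 72.18 V
Step 2: C_pack = 2 * 3.823 = 7.646 Ah
Step 3: E_pack = V_pack * C_pack = 72.18 * 7.646 = 551.89 Wh
Step 4: m_pack = 20 * 2 * 0.0693 * 1.42 = 3.9362 kg
Step 5: ED = E_pack / m_pack = 551.89 / 3.9362 = 140.2 Wh/kg

140.2 Wh/kg


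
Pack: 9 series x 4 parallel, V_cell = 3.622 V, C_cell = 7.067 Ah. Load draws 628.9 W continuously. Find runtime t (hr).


Step 1: E_pack = Ns * V_cell * Np * C_cell = 9 * 3.622 * 4 * 7.067 = 921.48 Wh
Step 2: t = E_pack / P = 921.48 / 628.9 = 1.465 hr

1.465 hr


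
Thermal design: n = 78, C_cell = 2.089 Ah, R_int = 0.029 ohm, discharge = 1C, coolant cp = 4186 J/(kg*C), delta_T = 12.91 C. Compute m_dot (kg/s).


Step 1: I = 1 * 2.089 = 2.089 A
Step 2: Q_cell = I^2 * R = 2.089^2 * 0.029 = 0.12655 W
Step 3: Q_total = 78 * 0.12655 = 9.8709 W
Step 4: m_dot = Q_total / (cp * dT) = 9.8709 / (4186 * 12.91) = 1.827e-04 kg/s

1.827e-04 kg/s


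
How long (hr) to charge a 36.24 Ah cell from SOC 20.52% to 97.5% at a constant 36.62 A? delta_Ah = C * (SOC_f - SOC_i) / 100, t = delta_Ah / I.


Step 1: dSOC = 97.5% - 20.52% = 76.98%
Step 2: delta_Ah = 36.24 * 76.98 / 100 = 27.898 Ah
Step 3: t = 27.898 / 36.62 = 0.7618 hr

0.7618 hr


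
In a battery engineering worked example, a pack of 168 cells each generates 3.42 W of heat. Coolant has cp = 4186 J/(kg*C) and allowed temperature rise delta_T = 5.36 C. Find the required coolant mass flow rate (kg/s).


Step 1: Total heat Q = 168 * 3.42 W = 574.56 W
Step 2: denom = cp * dT = 4186 * 5.36 = 22437
Step 3: m_dot = 574.56 / 22437 = 0.02561 kg/s

0.02561 kg/s


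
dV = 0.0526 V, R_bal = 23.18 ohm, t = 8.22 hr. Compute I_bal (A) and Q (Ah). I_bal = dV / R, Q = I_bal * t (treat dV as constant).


I_bal = dV / R = 0.0526 / 23.18 = 0.0022692 A
Q = I_bal * t = 0.0022692 * 8.22 = 0.01865 Ah

I=0.0022692 A, Q=0.01865 Ah


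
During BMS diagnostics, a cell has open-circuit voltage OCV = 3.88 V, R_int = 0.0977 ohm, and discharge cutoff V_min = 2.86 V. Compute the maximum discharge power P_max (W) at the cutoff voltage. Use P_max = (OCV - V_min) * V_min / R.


P_max = (OCV - V_min) * V_min / R = (3.88 - 2.86) * 2.86 / 0.0977 = 1.02 * 2.86 / 0.0977 = 29.86 W

29.86 W


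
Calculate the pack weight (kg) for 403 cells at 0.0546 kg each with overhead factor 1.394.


m_pack = n * m_cell * overhead = 403 * 0.0546 * 1.394 = 30.67 kg

30.67 kg


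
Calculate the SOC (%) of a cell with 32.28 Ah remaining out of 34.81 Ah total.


SOC% = 32.28 / 34.81 * 100 = 92.73%

92.73%


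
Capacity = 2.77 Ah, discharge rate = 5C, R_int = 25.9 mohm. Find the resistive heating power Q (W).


Convert: R = 25.9 mohm = 0.0259 ohm
Step 1: I = C_rate * capacity = 5 * 2.77 = 13.85 A
Step 2: Q = I^2 * R = 13.85^2 * 0.0259 = 191.82 * 0.0259 = 4.968 W

4.968 W


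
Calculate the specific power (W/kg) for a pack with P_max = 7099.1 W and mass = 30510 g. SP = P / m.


Convert: m = 30510 g = 30.51 kg
SP = P / m = 7099.1 / 30.51 = 232.7 W/kg

232.7 W/kg


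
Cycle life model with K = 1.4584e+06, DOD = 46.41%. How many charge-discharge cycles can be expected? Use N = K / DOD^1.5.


DOD^1.5 = 316.17
N = K / DOD^1.5 = 1.4584e+06 / 316.17 = 4613

4613 cycles


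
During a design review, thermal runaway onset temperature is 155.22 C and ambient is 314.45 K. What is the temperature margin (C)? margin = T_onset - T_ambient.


Convert: T_ambient = 314.45 K = 41.3 C
margin = 155.22 - 41.3 = 113.92 C

113.92 C


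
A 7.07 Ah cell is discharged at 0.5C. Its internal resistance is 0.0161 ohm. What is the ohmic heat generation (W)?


Step 1: I = C_rate * capacity = 0.5 * 7.07 = 3.535 A
Step 2: Q = I^2 * R = 3.535^2 * 0.0161 = 12.496 * 0.0161 = 0.2012 W

0.2012 W


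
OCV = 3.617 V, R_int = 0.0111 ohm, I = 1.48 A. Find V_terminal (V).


V = OCV - I*R = 3.617 - 1.48 * 0.0111 = 3.601 V

3.601 V


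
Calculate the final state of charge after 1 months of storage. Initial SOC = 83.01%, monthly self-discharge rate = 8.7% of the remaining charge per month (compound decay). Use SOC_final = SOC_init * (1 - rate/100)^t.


decay = (1 - 8.7/100)^1 = 0.913
SOC_final = 83.01 * 0.913 = 75.79%

75.79%


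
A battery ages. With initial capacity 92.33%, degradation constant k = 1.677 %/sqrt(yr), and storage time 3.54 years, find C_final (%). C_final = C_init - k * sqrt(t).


Step 1: sqrt(3.54 yr) = 1.8815
Step 2: drop = 1.677 * 1.8815 = 3.1553
Step 3: C_final = 92.33 - 3.1553 = 89.17%

89.17%


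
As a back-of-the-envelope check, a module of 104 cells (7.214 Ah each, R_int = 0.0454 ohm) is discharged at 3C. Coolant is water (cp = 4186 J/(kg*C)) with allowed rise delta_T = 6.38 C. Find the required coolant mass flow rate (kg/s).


Step 1: I = 3 * 7.214 = 21.642 A
Step 2: Q_cell = I^2 * R = 21.642^2 * 0.0454 = 21.264 W
Step 3: Q_total = 104 * 21.264 = 2211.5 W
Step 4: m_dot = Q_total / (cp * dT) = 2211.5 / (4186 * 6.38) = 0.08281 kg/s

0.08281 kg/s


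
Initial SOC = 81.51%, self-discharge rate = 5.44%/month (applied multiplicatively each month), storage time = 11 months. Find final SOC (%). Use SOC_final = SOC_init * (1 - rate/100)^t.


decay = (1 - 5.44/100)^11 = 0.54048
SOC_final = 81.51 * 0.54048 = 44.05%

44.05%


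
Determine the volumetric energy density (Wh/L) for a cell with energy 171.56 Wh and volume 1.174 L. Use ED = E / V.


Volumetric ED = 171.56 Wh / 1.174 L = 146.1 Wh/L

146.1 Wh/L


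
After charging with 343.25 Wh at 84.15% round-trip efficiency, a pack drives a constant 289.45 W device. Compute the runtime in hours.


Step 1: E_discharge = eta/100 * E_charge = 84.15/100 * 343.25 = 288.84 Wh
Step 2: t = E_discharge / P = 288.84 / 289.45 = 0.9979 hr

0.9979 hr


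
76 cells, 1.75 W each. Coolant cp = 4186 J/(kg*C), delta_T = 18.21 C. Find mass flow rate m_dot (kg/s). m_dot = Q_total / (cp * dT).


Q_total = 76 * 1.75 = 133 W
m_dot = Q_total / (cp * dT) = 133 / (4186 * 18.21) = 0.001745 kg/s

0.001745 kg/s


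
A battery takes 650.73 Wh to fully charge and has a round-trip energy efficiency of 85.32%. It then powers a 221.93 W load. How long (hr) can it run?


Step 1: E_discharge = eta/100 * E_charge = 85.32/100 * 650.73 = 555.2 Wh
Step 2: t = E_discharge / P = 555.2 / 221.93 = 2.502 hr

2.502 hr


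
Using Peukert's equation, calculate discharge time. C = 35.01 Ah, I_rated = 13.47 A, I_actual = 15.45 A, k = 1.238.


t_rated = C / I_rated = 35.01 / 13.47 = 2.5991 hr
(I_rated/I)^k = (0.87184)^1.238 = 0.84384
t = t_rated * (I_rated/I)^k = 2.5991 * 0.84384 = 2.193 hr

2.193 hr


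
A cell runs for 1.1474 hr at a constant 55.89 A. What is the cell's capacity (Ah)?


C = I * t = 55.89 * 1.1474 = 64.13 Ah

64.13 Ah


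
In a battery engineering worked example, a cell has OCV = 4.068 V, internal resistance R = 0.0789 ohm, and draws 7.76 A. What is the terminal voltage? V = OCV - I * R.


IR drop = 7.76 * 0.0789 = 0.61226 V
V = 4.068 - 0.61226 = 3.456 V

3.456 V


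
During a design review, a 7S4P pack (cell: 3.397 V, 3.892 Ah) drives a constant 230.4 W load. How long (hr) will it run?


Step 1: E_pack = Ns * V_cell * Np * C_cell = 7 * 3.397 * 4 * 3.892 = 370.19 Wh
Step 2: t = E_pack / P = 370.19 / 230.4 = 1.607 hr

1.607 hr


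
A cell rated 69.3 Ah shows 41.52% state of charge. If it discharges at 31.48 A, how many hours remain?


Step 1: remaining = SOC/100 * C_total = 41.52/100 * 69.3 = 28.773 Ah
Step 2: t = remaining / I = 28.773 / 31.48 = 0.9140 hr

0.9140 hr


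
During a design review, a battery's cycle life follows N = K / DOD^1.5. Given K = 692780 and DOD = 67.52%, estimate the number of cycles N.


DOD^1.5 = 554.82
N = K / DOD^1.5 = 692780 / 554.82 = 1249

1249 cycles


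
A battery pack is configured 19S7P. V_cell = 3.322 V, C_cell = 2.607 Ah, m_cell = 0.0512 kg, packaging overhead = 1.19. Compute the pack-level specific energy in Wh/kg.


Step 1: V_pack = 19 * 3.322 = 63.118 V
Step 2: C_pack = 7 * 2.607 = 18.249 Ah
Step 3: E_pack = V_pack * C_pack = 63.118 * 18.249 = 1151.8 Wh
Step 4: m_pack = 19 * 7 * 0.0512 * 1.19 = 8.1034 kg
Step 5: ED = E_pack / m_pack = 1151.8 / 8.1034 = 142.1 Wh/kg

142.1 Wh/kg


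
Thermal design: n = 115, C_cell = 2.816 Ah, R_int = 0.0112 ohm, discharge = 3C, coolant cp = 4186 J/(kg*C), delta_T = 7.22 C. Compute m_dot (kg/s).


Step 1: I = 3 * 2.816 = 8.448 A
Step 2: Q_cell = I^2 * R = 8.448^2 * 0.0112 = 0.79933 W
Step 3: Q_total = 115 * 0.79933 = 91.923 W
Step 4: m_dot = Q_total / (cp * dT) = 91.923 / (4186 * 7.22) = 0.003041 kg/s

0.003041 kg/s


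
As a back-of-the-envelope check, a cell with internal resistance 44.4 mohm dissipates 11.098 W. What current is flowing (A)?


Convert: R = 44.4 mohm = 0.0444 ohm
I = sqrt(Q / R) = sqrt(11.098 / 0.0444) = sqrt(249.95) = 15.81 A

15.81 A


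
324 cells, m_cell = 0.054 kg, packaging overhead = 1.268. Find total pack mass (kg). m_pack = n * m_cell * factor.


Cell mass sum = 324 * 0.054 = 17.496 kg
With overhead 1.268: m_pack = 17.496 * 1.268 = 22.18 kg

22.18 kg


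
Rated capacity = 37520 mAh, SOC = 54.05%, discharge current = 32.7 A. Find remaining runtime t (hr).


Convert: C_total = 37520 mAh = 37.52 Ah
Step 1: remaining = SOC/100 * C_total = 54.05/100 * 37.52 = 20.28 Ah
Step 2: t = remaining / I = 20.28 / 32.7 = 0.6202 hr

0.6202 hr


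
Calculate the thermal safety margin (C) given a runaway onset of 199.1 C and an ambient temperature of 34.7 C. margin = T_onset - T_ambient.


margin = T_onset - T_ambient = 199.1 - 34.7 = 164.4 C

164.4 C


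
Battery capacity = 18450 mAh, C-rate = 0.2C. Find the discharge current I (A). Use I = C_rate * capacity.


Convert: capacity = 18450 mAh = 18.45 Ah
I = C_rate * capacity = 0.2 * 18.45 = 3.69 A

3.69 A


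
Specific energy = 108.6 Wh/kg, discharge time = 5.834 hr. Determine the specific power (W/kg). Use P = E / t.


Specific power = 108.6 Wh/kg / 5.834 hr = 18.62 W/kg

18.62 W/kg


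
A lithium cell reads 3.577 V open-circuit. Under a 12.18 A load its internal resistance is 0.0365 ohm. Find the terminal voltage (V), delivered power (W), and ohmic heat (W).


Step 1: V_terminal = OCV - I*R = 3.577 - 12.18 * 0.0365 = 3.1324 V
Step 2: P_out = V_terminal * I = 3.1324 * 12.18 = 38.15 W
Step 3: Q = I^2 * R = 12.18^2 * 0.0365 = 5.415 W

V=3.1324 V, P=38.15 W, Q=5.415 W


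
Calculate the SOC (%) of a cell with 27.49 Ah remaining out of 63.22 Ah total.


SOC = (remaining / total) * 100 = (27.49 / 63.22) * 100 = 43.48%

43.48%


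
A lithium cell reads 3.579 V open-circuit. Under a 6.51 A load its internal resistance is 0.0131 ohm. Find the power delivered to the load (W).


Step 1: V_terminal = OCV - I*R = 3.579 - 6.51 * 0.0131 = 3.4937 V
Step 2: P_out = V_terminal * I = 3.4937 * 6.51 = 22.74 W

22.74 W


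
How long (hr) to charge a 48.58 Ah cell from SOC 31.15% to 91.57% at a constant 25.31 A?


Step 1: dSOC = 91.57% - 31.15% = 60.42%
Step 2: delta_Ah = 48.58 * 60.42 / 100 = 29.352 Ah
Step 3: t = 29.352 / 25.31 = 1.160 hr

1.160 hr


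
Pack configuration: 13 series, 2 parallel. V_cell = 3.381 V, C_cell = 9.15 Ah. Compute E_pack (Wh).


E = Ns * Vcell * Np * Ccell = 13 * 3.381 * 2 * 9.15 = 804.3 Wh

804.3 Wh


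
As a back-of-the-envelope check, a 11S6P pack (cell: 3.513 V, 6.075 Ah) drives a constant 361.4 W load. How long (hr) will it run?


Step 1: E_pack = Ns * V_cell * Np * C_cell = 11 * 3.513 * 6 * 6.075 = 1408.5 Wh
Step 2: t = E_pack / P = 1408.5 / 361.4 = 3.897 hr

3.897 hr


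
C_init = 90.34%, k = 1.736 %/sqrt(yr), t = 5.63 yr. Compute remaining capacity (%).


Step 1: sqrt(5.63 yr) = 2.3728
Step 2: drop = 1.736 * 2.3728 = 4.1192
Step 3: C_final = 90.34 - 4.1192 = 86.22%

86.22%


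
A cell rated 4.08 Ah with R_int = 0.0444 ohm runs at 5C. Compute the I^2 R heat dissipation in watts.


Step 1: I = C_rate * capacity = 5 * 4.08 = 20.4 A
Step 2: Q = I^2 * R = 20.4^2 * 0.0444 = 416.16 * 0.0444 = 18.48 W

18.48 W


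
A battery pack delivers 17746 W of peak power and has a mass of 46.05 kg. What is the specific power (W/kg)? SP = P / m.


SP = P / m = 17746 / 46.05 = 385.4 W/kg

385.4 W/kg


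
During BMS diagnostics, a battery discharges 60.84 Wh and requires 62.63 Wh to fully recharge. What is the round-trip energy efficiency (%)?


Round-trip efficiency = 60.84/62.63 * 100% = 97.14%

97.14%


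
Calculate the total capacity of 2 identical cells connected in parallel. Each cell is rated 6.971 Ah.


Parallel capacities add: 2 * 6.971 Ah = 13.942 Ah

13.942 Ah


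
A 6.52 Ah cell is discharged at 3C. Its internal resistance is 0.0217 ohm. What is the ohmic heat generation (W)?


Step 1: I = C_rate * capacity = 3 * 6.52 = 19.56 A
Step 2: Q = I^2 * R = 19.56^2 * 0.0217 = 382.59 * 0.0217 = 8.302 W

8.302 W


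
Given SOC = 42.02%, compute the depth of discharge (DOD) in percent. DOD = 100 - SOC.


Complement of SOC: DOD = 100% - 42.02% = 57.98%

57.98%


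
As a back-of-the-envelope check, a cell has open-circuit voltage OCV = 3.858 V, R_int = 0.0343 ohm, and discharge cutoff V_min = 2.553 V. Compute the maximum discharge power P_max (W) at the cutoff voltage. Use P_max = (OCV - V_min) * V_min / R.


dV = OCV - V_min = 1.305 V (so I_max = dV / R)
P_max = dV * V_min / R = 1.305 * 2.553 / 0.0343 = 97.13 W

97.13 W


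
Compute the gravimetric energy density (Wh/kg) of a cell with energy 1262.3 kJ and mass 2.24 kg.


Convert: E = 1262.3 kJ = 350.64 Wh
ED = E / m = 350.64 / 2.24 = 156.5 Wh/kg

156.5 Wh/kg


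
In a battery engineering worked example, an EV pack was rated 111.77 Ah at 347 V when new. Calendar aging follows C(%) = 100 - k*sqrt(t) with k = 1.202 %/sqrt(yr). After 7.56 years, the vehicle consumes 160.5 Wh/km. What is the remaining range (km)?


Step 1: capacity retention = 100 - 1.202 * sqrt(7.56) = 100 - 1.202 * 2.7495 = 96.695%
Step 2: C_now = 111.77 * 96.695/100 = 108.08 Ah
Step 3: E_pack = V * C_now = 347 * 108.08 = 37504 Wh
Step 4: range = E_pack / consumption = 37504 / 160.5 = 233.7 km

233.7 km


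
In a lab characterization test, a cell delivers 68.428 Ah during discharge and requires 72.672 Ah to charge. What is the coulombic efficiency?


eta_c = Q_dis / Q_chg * 100 = 68.428 / 72.672 * 100 = 94.16%

94.16%


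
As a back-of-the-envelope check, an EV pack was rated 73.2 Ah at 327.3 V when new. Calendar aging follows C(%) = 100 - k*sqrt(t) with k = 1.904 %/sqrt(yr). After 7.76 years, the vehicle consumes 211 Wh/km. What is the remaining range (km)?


Step 1: capacity retention = 100 - 1.904 * sqrt(7.76) = 100 - 1.904 * 2.7857 = 94.696%
Step 2: C_now = 73.2 * 94.696/100 = 69.317 Ah
Step 3: E_pack = V * C_now = 327.3 * 69.317 = 22687 Wh
Step 4: range = E_pack / consumption = 22687 / 211 = 107.5 km

107.5 km


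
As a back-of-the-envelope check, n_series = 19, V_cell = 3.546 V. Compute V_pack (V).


Series voltages add: 19 * 3.546 V = 67.374 V

67.374 V


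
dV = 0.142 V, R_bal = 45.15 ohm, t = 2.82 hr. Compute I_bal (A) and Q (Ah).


First, Ohm's law: I_bal = 0.142 V / 45.15 ohm = 0.0031451 A
Then Q = I * t = 0.0031451 A * 2.82 hr = 0.008869 Ah

I=0.0031451 A, Q=0.008869 Ah


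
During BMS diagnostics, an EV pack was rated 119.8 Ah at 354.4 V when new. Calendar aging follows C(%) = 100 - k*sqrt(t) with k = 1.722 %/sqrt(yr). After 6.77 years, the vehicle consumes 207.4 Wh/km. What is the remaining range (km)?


Step 1: capacity retention = 100 - 1.722 * sqrt(6.77) = 100 - 1.722 * 2.6019 = 95.52%
Step 2: C_now = 119.8 * 95.52/100 = 114.43 Ah
Step 3: E_pack = V * C_now = 354.4 * 114.43 = 40554 Wh
Step 4: range = E_pack / consumption = 40554 / 207.4 = 195.5 km

195.5 km


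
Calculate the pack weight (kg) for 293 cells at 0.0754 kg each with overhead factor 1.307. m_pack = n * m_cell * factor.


Cell mass sum = 293 * 0.0754 = 22.092 kg
With overhead 1.307: m_pack = 22.092 * 1.307 = 28.87 kg

28.87 kg


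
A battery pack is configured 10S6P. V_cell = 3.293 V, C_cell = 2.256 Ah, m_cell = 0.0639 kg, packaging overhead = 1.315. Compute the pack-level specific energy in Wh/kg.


Step 1: V_pack = 10 * 3.293 = 32.93 V
Step 2: C_pack = 6 * 2.256 = 13.536 Ah
Step 3: E_pack = V_pack * C_pack = 32.93 * 13.536 = 445.74 Wh
Step 4: m_pack = 10 * 6 * 0.0639 * 1.315 = 5.0417 kg
Step 5: ED = E_pack / m_pack = 445.74 / 5.0417 = 88.41 Wh/kg

88.41 Wh/kg


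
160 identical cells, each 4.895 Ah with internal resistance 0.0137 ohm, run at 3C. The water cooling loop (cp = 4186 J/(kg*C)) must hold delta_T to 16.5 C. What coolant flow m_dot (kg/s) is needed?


Step 1: I = 3 * 4.895 = 14.685 A
Step 2: Q_cell = I^2 * R = 14.685^2 * 0.0137 = 2.9544 W
Step 3: Q_total = 160 * 2.9544 = 472.7 W
Step 4: m_dot = Q_total / (cp * dT) = 472.7 / (4186 * 16.5) = 0.006844 kg/s

0.006844 kg/s


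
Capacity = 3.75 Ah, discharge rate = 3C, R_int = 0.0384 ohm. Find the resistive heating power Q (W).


Step 1: I = C_rate * capacity = 3 * 3.75 = 11.25 A
Step 2: Q = I^2 * R = 11.25^2 * 0.0384 = 126.56 * 0.0384 = 4.860 W

4.860 W


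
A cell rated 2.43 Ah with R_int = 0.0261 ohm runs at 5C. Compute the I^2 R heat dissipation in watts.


Step 1: I = C_rate * capacity = 5 * 2.43 = 12.15 A
Step 2: Q = I^2 * R = 12.15^2 * 0.0261 = 147.62 * 0.0261 = 3.853 W

3.853 W


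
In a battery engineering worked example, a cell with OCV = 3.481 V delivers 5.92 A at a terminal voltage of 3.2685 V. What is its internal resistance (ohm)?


R = (OCV - V) / I = (3.481 - 3.2685) / 5.92 = 0.03590 ohm

0.03590 ohm


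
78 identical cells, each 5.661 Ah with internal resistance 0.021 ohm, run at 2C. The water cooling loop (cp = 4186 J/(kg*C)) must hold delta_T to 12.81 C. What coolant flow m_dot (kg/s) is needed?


Step 1: I = 2 * 5.661 = 11.322 A
Step 2: Q_cell = I^2 * R = 11.322^2 * 0.021 = 2.6919 W
Step 3: Q_total = 78 * 2.6919 = 209.97 W
Step 4: m_dot = Q_total / (cp * dT) = 209.97 / (4186 * 12.81) = 0.003916 kg/s

0.003916 kg/s


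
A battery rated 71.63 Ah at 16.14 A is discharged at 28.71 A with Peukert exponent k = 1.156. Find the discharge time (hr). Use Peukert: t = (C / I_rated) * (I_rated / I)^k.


t_rated = C / I_rated = 71.63 / 16.14 = 4.438 hr
(I_rated/I)^k = (0.56217)^1.156 = 0.51386
t = t_rated * (I_rated/I)^k = 4.438 * 0.51386 = 2.281 hr

2.281 hr


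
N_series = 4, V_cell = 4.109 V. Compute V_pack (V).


With 4 cells in series at 4.109 V each, V_pack = 16.436 V

16.436 V


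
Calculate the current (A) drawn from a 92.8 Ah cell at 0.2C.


At 0.2C: I = 0.2 * 92.8 Ah = 18.56 A

18.56 A


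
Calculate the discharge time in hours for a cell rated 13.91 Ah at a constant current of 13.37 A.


t = capacity / current = 13.91 / 13.37 = 1.040 hr

1.040 hr


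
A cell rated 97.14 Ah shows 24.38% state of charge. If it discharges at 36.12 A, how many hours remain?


Step 1: remaining = SOC/100 * C_total = 24.38/100 * 97.14 = 23.683 Ah
Step 2: t = remaining / I = 23.683 / 36.12 = 0.6557 hr

0.6557 hr


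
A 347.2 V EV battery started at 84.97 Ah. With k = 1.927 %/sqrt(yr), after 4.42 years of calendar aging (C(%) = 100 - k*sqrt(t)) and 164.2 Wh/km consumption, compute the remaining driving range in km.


Step 1: capacity retention = 100 - 1.927 * sqrt(4.42) = 100 - 1.927 * 2.1024 = 95.949%
Step 2: C_now = 84.97 * 95.949/100 = 81.528 Ah
Step 3: E_pack = V * C_now = 347.2 * 81.528 = 28307 Wh
Step 4: range = E_pack / consumption = 28307 / 164.2 = 172.4 km

172.4 km


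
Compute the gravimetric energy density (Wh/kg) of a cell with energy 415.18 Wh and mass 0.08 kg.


Specific energy = 415.18 Wh / 0.08 kg = 5190 Wh/kg

5190 Wh/kg


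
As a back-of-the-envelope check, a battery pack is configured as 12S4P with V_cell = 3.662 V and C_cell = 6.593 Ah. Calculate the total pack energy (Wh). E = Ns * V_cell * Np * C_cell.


V_pack = 12 * 3.662 = 43.944 V
C_pack = 4 * 6.593 = 26.372 Ah
E = V_pack * C_pack = 43.944 * 26.372 = 1159 Wh

1159 Wh


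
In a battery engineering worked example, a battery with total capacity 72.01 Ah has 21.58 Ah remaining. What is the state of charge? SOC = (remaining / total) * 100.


SOC% = 21.58 / 72.01 * 100 = 29.97%

29.97%


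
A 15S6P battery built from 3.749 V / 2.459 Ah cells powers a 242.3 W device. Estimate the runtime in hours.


Step 1: E_pack = Ns * V_cell * Np * C_cell = 15 * 3.749 * 6 * 2.459 = 829.69 Wh
Step 2: t = E_pack / P = 829.69 / 242.3 = 3.424 hr

3.424 hr


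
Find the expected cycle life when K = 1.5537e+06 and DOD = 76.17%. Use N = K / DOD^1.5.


Step 1: DOD^1.5 = 76.17^1.5 = 664.78
Step 2: N = 1.5537e+06 / 664.78 = 2337 cycles

2337 cycles


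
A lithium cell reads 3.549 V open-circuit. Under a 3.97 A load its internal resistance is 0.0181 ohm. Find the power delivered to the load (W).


Step 1: V_terminal = OCV - I*R = 3.549 - 3.97 * 0.0181 = 3.4771 V
Step 2: P_out = V_terminal * I = 3.4771 * 3.97 = 13.80 W

13.80 W


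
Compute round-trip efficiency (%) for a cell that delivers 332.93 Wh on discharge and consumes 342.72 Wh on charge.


eta_e = E_dis / E_chg * 100 = 332.93 / 342.72 * 100 = 97.14%

97.14%


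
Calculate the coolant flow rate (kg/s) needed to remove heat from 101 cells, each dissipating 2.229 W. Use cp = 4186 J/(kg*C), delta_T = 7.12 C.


Step 1: Total heat Q = 101 * 2.229 W = 225.13 W
Step 2: denom = cp * dT = 4186 * 7.12 = 29804
Step 3: m_dot = 225.13 / 29804 = 0.007554 kg/s

0.007554 kg/s


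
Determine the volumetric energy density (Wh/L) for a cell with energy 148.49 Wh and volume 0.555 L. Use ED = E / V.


Volumetric ED = 148.49 Wh / 0.555 L = 267.5 Wh/L

267.5 Wh/L


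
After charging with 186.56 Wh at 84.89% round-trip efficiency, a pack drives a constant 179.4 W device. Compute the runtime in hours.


Step 1: E_discharge = eta/100 * E_charge = 84.89/100 * 186.56 = 158.37 Wh
Step 2: t = E_discharge / P = 158.37 / 179.4 = 0.8828 hr

0.8828 hr


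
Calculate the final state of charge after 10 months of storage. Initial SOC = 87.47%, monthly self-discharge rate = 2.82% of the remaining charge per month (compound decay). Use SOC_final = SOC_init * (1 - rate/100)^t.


decay = (1 - 2.82/100)^10 = 0.75122
SOC_final = 87.47 * 0.75122 = 65.71%

65.71%


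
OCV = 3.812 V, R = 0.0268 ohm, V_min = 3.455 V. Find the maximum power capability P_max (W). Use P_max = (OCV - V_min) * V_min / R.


dV = OCV - V_min = 0.357 V (so I_max = dV / R)
P_max = dV * V_min / R = 0.357 * 3.455 / 0.0268 = 46.02 W

46.02 W


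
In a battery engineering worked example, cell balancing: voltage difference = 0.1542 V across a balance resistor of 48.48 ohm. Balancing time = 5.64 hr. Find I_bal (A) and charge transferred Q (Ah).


First, Ohm's law: I_bal = 0.1542 V / 48.48 ohm = 0.0031807 A
Then Q = I * t = 0.0031807 A * 5.64 hr = 0.01794 Ah

I=0.0031807 A, Q=0.01794 Ah


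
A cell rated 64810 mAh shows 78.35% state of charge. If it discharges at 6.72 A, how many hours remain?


Convert: C_total = 64810 mAh = 64.81 Ah
Step 1: remaining = SOC/100 * C_total = 78.35/100 * 64.81 = 50.779 Ah
Step 2: t = remaining / I = 50.779 / 6.72 = 7.556 hr

7.556 hr


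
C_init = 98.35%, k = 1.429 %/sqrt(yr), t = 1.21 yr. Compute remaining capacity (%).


Step 1: sqrt(1.21 yr) = 1.1
Step 2: drop = 1.429 * 1.1 = 1.5719
Step 3: C_final = 98.35 - 1.5719 = 96.78%

96.78%


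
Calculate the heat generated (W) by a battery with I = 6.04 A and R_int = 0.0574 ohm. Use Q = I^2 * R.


I^2 = 36.482
Q = 36.482 * 0.0574 = 2.094 W

2.094 W


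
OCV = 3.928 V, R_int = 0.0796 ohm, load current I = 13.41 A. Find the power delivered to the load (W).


Step 1: V_terminal = OCV - I*R = 3.928 - 13.41 * 0.0796 = 2.8606 V
Step 2: P_out = V_terminal * I = 2.8606 * 13.41 = 38.36 W

38.36 W


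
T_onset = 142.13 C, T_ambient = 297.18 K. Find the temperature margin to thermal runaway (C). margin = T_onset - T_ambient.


Convert: T_ambient = 297.18 K = 24.03 C
margin = 142.13 - 24.03 = 118.1 C

118.1 C


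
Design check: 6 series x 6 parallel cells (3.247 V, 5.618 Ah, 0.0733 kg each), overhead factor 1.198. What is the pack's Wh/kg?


Step 1: V_pack = 6 * 3.247 = 19.482 V
Step 2: C_pack = 6 * 5.618 = 33.708 Ah
Step 3: E_pack = V_pack * C_pack = 19.482 * 33.708 = 656.7 Wh
Step 4: m_pack = 6 * 6 * 0.0733 * 1.198 = 3.1613 kg
Step 5: ED = E_pack / m_pack = 656.7 / 3.1613 = 207.7 Wh/kg

207.7 Wh/kg


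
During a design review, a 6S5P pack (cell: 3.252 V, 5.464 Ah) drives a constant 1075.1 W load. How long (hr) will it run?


Step 1: E_pack = Ns * V_cell * Np * C_cell = 6 * 3.252 * 5 * 5.464 = 533.07 Wh
Step 2: t = E_pack / P = 533.07 / 1075.1 = 0.4958 hr

0.4958 hr


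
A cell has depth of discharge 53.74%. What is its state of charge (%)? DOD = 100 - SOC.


SOC = 100 - DOD = 100 - 53.74 = 46.26%

46.26%


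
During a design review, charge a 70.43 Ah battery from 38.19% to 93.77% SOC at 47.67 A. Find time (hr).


delta_Ah = 70.43 * (93.77 - 38.19) / 100 = 39.145 Ah
t = delta_Ah / I = 39.145 / 47.67 = 0.8212 hr

0.8212 hr


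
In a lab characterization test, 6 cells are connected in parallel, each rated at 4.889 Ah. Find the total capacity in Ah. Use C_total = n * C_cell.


C_total = 6 * 4.889 = 29.334 Ah

29.334 Ah


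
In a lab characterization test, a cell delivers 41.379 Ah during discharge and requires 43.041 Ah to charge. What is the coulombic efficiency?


eta_c = Q_dis / Q_chg * 100 = 41.379 / 43.041 * 100 = 96.14%

96.14%


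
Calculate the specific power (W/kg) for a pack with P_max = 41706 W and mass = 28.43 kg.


SP = P / m = 41706 / 28.43 = 1467 W/kg

1467 W/kg


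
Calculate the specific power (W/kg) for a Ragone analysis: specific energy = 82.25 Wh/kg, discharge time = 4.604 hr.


Specific power = 82.25 Wh/kg / 4.604 hr = 17.86 W/kg

17.86 W/kg


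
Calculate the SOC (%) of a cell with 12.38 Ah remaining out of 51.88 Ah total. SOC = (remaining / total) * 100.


SOC = (remaining / total) * 100 = (12.38 / 51.88) * 100 = 23.86%

23.86%


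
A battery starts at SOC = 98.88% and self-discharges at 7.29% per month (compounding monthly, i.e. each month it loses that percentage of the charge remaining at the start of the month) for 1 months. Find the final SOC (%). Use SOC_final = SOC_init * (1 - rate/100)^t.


decay = (1 - 7.29/100)^1 = 0.9271
SOC_final = 98.88 * 0.9271 = 91.67%

91.67%


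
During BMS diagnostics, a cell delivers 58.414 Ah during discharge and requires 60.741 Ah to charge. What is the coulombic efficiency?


Coulombic efficiency = 58.414/60.741 * 100% = 96.17%

96.17%
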